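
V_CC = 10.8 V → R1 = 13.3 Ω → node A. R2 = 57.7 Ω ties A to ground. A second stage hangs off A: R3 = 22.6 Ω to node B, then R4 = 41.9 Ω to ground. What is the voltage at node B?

V_B ≈ 4.88 V

The second stage (R3 + R4 = 64.50 Ω) loads node A in parallel with R2.
Effective lower resistance at A: R2 ‖ 64.50 = 30.46 Ω.
V_A = 10.8 × 30.46/(13.3 + 30.46) = 7.517 V.
Then the unloaded second divider: V_B = V_A × R4/(R3+R4) = 7.517 × 0.6496 = 4.883 V.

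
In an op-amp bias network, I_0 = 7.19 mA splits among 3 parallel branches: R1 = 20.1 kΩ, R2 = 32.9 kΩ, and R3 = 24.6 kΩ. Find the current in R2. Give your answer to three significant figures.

I ≈ 1.81 mA

ΣG = 1/20.1 + 1/32.9 + 1/24.6 = 0.1208.
By the current-divider rule, I = I_0 · G_k/ΣG = 7.19 × 0.2516 = 1.809 mA.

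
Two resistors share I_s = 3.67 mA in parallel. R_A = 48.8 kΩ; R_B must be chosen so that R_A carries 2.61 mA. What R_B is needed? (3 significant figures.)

Two-branch current divider: I_A = I_s · R_B/(R_A + R_B).
With f = 0.7112, R_B = R_A · f/(1−f) = 48.8 × 2.462 = 120.2 kΩ.

R_B ≈ 120 kΩ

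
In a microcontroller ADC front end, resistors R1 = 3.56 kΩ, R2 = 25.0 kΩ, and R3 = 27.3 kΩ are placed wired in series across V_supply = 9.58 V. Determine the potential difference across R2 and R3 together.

Series total: ΣR = 3.56 + 25.0 + 27.3 = 55.86 kΩ.
R_{R2..R3} = 25.0 + 27.3 = 52.30 kΩ.
By the voltage-divider rule, V = 9.58 × 52.30/55.86 = 8.969 V.

V ≈ 8.97 V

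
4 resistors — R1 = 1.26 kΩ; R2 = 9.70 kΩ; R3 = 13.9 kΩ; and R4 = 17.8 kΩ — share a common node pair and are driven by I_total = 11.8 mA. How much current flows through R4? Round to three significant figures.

I ≈ 0.647 mA

Total conductance ΣG = 1/1.26 + 1/9.70 + 1/13.9 + 1/17.8 = 1.025 (units of 1/kΩ).
Current divider: I(R4) = I_total · G_k/ΣG = 11.8 × (0.05618/1.025) = 11.8 × 0.05482 = 0.6468 mA.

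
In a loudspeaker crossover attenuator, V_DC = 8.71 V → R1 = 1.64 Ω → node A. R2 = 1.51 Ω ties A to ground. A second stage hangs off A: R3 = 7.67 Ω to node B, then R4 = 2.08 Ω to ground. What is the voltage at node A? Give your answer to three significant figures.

V_A ≈ 3.86 V

Looking into the second stage from A: R3 + R4 = 9.750 Ω appears in parallel with R2.
Effective lower resistance at A: R2 ‖ 9.750 = 1.308 Ω.
V_A = 8.71 × 1.308/(1.64 + 1.308) = 3.864 V.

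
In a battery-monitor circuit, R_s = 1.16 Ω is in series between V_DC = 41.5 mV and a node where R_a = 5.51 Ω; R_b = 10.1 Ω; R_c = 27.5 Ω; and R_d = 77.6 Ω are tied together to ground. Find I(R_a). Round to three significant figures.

Equivalent of the parallel group: R_p = 3.033 Ω.
V_A by voltage divider: V_A = 41.5 × 3.033/(1.16 + 3.033) = 30.02 mV.
I(R_a) = V_A / R_a = 30.02/5.51 = 5.448 mA.
(Check via current divider: I_total = 9.898 mA; share G_k/ΣG = 0.5504 → same result.)

I ≈ 5.45 mA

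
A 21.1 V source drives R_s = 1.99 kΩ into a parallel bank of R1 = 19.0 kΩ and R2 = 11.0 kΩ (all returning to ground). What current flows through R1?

I ≈ 0.864 mA

Equivalent of the parallel group: R_p = 6.967 kΩ.
V_A = 21.1 × 6.967/8.957 = 16.41 V.
I(R1) = V_A / R1 = 16.41/19.0 = 0.8638 mA.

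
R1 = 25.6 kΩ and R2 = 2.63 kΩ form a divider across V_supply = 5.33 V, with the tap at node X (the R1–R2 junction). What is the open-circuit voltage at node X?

With X open, the divider is unloaded: V_th = 5.33 × 2.63/28.23 = 0.4966 V.

V_th ≈ 0.497 V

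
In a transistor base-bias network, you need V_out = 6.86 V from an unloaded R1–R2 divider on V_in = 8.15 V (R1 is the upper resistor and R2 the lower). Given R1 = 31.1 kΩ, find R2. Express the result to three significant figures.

V_out/V_in = R2/(R1+R2) = 0.8417.
R2 = R1 · 0.8417/(1 − 0.8417) = 165.4 kΩ.

R2 ≈ 165 kΩ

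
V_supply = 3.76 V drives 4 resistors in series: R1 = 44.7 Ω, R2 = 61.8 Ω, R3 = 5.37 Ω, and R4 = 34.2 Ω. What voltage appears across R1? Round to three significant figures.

V ≈ 1.15 V

ΣR = 44.7 + 61.8 + 5.37 + 34.2 = 146.1 Ω.
Voltage divider: V = V_supply · (44.70 / 146.1) = 3.76 × 0.3060 = 1.151 V.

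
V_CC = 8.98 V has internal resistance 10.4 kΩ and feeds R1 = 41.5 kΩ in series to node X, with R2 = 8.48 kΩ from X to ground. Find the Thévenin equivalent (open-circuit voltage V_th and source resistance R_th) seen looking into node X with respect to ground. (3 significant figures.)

V_th ≈ 1.26 V, R_th ≈ 7.29 kΩ

R1' = 10.4 + 41.5 = 51.90 kΩ (source resistance + R1).
With X open, the divider is unloaded: V_th = 8.98 × 8.48/60.38 = 1.261 V.
Zeroing V_CC shorts the top of R1' to ground, so R_th = R1' ‖ R2 = 7.289 kΩ.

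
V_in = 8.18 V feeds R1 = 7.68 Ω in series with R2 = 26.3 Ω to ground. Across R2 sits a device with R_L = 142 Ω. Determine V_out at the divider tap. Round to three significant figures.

R2 ‖ R_L = (26.3 × 142)/(26.3 + 142) = 22.19 Ω.
Voltage divider with the loaded lower leg: V_out = 8.18 × 22.19/(7.68 + 22.19) = 8.18 × 0.7429 = 6.077 V.
(Unloaded it would be 6.33 V; the load pulls it down.)

V_out ≈ 6.08 V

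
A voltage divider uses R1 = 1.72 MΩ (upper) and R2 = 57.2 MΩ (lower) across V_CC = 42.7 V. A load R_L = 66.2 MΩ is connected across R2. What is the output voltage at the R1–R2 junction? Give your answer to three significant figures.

The load sits in parallel with R2, giving an effective lower resistance R2' = R2·R_L/(R2+R_L) = 30.69 MΩ.
Now apply the divider: V_out = 42.7 × 0.9469 = 40.43 V.

V_out ≈ 40.4 V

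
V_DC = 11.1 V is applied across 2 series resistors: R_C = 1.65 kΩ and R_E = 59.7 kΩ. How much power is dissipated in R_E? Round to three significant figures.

ΣR = 61.35 kΩ → I = 11.1/61.35 = 0.1809 mA.
P = I²R = 0.03274 × 59.7 = 1.954 mW.

P ≈ 1.95 mW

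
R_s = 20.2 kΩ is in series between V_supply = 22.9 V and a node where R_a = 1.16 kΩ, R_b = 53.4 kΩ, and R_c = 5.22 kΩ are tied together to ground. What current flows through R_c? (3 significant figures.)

I ≈ 0.194 mA

Parallel bank: R_p = 1/(1/1.16 + 1/53.4 + 1/5.22) = 0.9325 kΩ.
Node voltage V_A = V_supply · R_p/(R_s + R_p) = 22.9 × 0.04413 = 1.011 V.
Branch current I = V_A/R_c = 1.011/5.22 = 0.1936 mA.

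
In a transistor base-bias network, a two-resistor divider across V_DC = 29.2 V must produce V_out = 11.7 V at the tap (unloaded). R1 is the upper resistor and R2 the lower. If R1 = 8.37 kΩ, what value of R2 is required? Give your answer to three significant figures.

The divider ratio is R2/(R1+R2) = 11.7/29.2 = 0.4007.
Rearranging, R2 = R1·k/(1−k) = 8.37 × 0.6686 = 5.596 kΩ.

R2 ≈ 5.60 kΩ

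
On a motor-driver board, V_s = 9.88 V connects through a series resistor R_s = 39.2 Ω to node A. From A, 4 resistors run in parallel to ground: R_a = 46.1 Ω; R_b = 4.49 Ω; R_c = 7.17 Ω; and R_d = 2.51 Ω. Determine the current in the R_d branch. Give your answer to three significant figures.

Combine the parallel branches: R_p = (1/46.1 + 1/4.49 + 1/7.17 + 1/2.51)⁻¹ = 1.278 Ω.
V_A by voltage divider: V_A = 9.88 × 1.278/(39.2 + 1.278) = 0.3120 V.
Branch current I = V_A/R_d = 0.3120/2.51 = 0.1243 A.

I ≈ 0.124 A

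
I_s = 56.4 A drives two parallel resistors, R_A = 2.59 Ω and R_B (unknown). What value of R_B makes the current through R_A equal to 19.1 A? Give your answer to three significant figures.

In a two-way split, I_A/I_s = R_B/(R_A + R_B).
19.1/56.4 = R_B/(R_A + R_B) → R_B = R_A · (0.3387)/(1 − 0.3387) = 2.59 × 0.5121 = 1.326 Ω.

R_B ≈ 1.33 Ω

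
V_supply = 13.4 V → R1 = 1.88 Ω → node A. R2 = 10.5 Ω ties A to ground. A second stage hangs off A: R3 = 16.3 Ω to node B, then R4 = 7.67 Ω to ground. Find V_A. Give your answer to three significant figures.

The second stage (R3 + R4 = 23.97 Ω) loads node A in parallel with R2.
R2 ‖ (R3+R4) = 7.302 Ω.
So V_A = 13.4 × 0.7952 = 10.66 V.

V_A ≈ 10.7 V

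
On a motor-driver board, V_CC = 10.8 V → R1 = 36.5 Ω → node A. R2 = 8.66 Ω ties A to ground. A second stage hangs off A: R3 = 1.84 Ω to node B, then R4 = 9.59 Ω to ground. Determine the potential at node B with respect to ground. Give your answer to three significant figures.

Node A sees R2 in parallel with the series input of stage 2, R3 + R4 = 11.43 Ω.
Effective lower resistance at A: R2 ‖ 11.43 = 4.927 Ω.
V_A = 10.8 × 4.927/(36.5 + 4.927) = 1.284 V.
Stage 2 is unloaded, so V_B = V_A · R4/(R3+R4) = 1.284 × 9.59/11.43 = 1.078 V.

V_B ≈ 1.08 V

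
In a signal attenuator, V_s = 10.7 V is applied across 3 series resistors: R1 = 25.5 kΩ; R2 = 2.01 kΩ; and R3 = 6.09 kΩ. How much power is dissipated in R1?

Series current I = V_s/ΣR = 10.7/33.60 = 0.3185 mA.
P = I²R = 0.1014 × 25.5 = 2.586 mW.

P ≈ 2.59 mW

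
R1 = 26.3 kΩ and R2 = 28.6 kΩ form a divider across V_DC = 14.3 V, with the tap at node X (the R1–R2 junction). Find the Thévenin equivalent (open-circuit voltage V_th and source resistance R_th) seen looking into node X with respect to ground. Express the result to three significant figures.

Open-circuit (no load on X): V_th = V_DC · R2/(R1 + R2) = 14.3 × 28.6/(26.30 + 28.6) = 7.450 V.
Looking into X with the source shorted: R_th = R1·R2/(R1+R2) = 26.30 × 28.6/54.90 = 13.70 kΩ.

V_th ≈ 7.45 V, R_th ≈ 13.7 kΩ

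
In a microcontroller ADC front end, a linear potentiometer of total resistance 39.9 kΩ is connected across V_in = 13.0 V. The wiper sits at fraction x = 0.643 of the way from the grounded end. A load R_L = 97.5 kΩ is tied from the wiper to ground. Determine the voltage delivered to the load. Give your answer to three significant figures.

V_out ≈ 7.64 V

Split the track: R_lower = x·R_p = 25.66 kΩ, R_upper = (1−x)·R_p = 14.24 kΩ.
(x·R_p) ‖ R_L = 20.31 kΩ.
V_out = 13.0 × 20.31/(14.24 + 20.31) = 7.641 V.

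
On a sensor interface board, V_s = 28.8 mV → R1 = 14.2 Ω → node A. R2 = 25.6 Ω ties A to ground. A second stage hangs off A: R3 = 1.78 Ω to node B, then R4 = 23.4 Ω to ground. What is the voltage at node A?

V_A ≈ 13.6 mV

The second stage (R3 + R4 = 25.18 Ω) loads node A in parallel with R2.
R2 ‖ (R3+R4) = 12.69 Ω.
First divider: V_A = V_s · 12.69/(14.2 + 12.69) = 13.59 mV.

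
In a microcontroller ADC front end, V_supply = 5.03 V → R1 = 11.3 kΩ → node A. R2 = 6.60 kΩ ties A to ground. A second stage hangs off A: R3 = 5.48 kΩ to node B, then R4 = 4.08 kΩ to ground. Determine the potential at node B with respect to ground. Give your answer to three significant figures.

V_B ≈ 0.551 V

Node A sees R2 in parallel with the series input of stage 2, R3 + R4 = 9.560 kΩ.
R2 ‖ (R3+R4) = 3.904 kΩ.
First divider: V_A = V_supply · 3.904/(11.3 + 3.904) = 1.292 V.
Then the unloaded second divider: V_B = V_A × R4/(R3+R4) = 1.292 × 0.4268 = 0.5513 V.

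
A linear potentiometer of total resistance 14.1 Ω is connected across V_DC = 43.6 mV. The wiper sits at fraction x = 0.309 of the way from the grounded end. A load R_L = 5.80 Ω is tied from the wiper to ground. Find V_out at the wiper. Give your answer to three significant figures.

Split the track: R_lower = x·R_p = 4.357 Ω, R_upper = (1−x)·R_p = 9.743 Ω.
Lower segment in parallel with the load: 4.357 ‖ 5.80 = 2.488 Ω.
V_out = 43.6 × 2.488/(9.743 + 2.488) = 8.869 mV.

V_out ≈ 8.87 mV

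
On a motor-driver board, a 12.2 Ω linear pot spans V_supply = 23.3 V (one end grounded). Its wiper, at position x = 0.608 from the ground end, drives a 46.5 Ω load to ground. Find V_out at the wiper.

V_out ≈ 13.3 V

Split the track: R_lower = x·R_p = 7.418 Ω, R_upper = (1−x)·R_p = 4.782 Ω.
Lower segment in parallel with the load: 7.418 ‖ 46.5 = 6.397 Ω.
V_out = 23.3 × 6.397/(4.782 + 6.397) = 13.33 V.
(Unloaded: V_out = x·V_supply = 14.2 V.)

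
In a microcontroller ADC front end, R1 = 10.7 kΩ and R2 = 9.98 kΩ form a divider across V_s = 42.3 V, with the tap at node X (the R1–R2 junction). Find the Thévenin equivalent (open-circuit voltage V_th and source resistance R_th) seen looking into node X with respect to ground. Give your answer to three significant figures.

Open-circuit (no load on X): V_th = V_s · R2/(R1 + R2) = 42.3 × 9.98/(10.70 + 9.98) = 20.41 V.
Zeroing V_s shorts the top of R1 to ground, so R_th = R1 ‖ R2 = 5.164 kΩ.

V_th ≈ 20.4 V, R_th ≈ 5.16 kΩ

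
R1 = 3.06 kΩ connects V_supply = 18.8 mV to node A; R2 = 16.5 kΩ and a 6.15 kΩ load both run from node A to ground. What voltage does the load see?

R2 ‖ R_L = (16.5 × 6.15)/(16.5 + 6.15) = 4.480 kΩ.
Voltage divider with the loaded lower leg: V_out = 18.8 × 4.480/(3.06 + 4.480) = 18.8 × 0.5942 = 11.17 mV.
(Unloaded it would be 15.9 mV; the load pulls it down.)

V_out ≈ 11.2 mV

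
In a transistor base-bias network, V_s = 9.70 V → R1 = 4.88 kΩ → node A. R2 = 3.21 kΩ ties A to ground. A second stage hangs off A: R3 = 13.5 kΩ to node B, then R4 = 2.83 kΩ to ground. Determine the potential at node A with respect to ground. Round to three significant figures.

The second stage (R3 + R4 = 16.33 kΩ) loads node A in parallel with R2.
R2 ‖ (R3+R4) = 2.683 kΩ.
So V_A = 9.70 × 0.3547 = 3.441 V.

V_A ≈ 3.44 V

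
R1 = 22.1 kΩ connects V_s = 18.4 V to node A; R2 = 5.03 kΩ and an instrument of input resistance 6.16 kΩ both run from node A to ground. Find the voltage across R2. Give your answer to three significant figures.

V_out ≈ 2.05 V

The load sits in parallel with R2, giving an effective lower resistance R2' = R2·R_L/(R2+R_L) = 2.769 kΩ.
Then V_out = V_s · R2'/(R1 + R2') = 18.4 × 2.769/24.87 = 2.049 V.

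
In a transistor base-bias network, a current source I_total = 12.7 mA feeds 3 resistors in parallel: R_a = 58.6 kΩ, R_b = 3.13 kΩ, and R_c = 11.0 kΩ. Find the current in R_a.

Total conductance ΣG = 1/58.6 + 1/3.13 + 1/11.0 = 0.4275 (units of 1/kΩ).
R_a takes the fraction G_k/ΣG = 0.01706/0.4275 = 0.03992, so I = 12.7 × 0.03992 = 0.5070 mA.

I ≈ 0.507 mA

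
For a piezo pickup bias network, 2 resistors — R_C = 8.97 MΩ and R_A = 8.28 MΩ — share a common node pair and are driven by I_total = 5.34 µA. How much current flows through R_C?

For two parallel branches, I_k = I_total · (other R)/(sum of R).
I(R_C) = 5.34 × 8.28/(8.97 + 8.28) = 5.34 × 0.4800 = 2.563 µA.

I ≈ 2.56 µA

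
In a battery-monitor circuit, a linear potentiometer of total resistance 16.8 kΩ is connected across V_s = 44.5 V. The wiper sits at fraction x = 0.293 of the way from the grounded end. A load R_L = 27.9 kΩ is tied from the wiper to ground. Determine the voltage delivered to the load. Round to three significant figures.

V_out ≈ 11.6 V

The pot divides into 11.88 kΩ above the wiper and 4.922 kΩ below.
R_L loads the lower segment: effective lower R = 4.184 kΩ.
Then V_out = V_s · 4.184/(11.88 + 4.184) = 11.59 V.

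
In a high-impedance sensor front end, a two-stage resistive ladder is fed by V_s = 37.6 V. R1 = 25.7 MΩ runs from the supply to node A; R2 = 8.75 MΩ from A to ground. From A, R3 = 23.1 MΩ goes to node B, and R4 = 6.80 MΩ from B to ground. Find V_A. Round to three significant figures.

V_A ≈ 7.84 V

Looking into the second stage from A: R3 + R4 = 29.90 MΩ appears in parallel with R2.
R2 ‖ (R3+R4) = 6.769 MΩ.
First divider: V_A = V_s · 6.769/(25.7 + 6.769) = 7.839 V.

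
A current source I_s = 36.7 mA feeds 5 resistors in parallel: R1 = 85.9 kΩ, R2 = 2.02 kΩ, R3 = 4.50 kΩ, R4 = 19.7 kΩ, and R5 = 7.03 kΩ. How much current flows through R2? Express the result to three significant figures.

I ≈ 19.7 mA

Total conductance ΣG = 1/85.9 + 1/2.02 + 1/4.50 + 1/19.7 + 1/7.03 = 0.9219 (units of 1/kΩ).
Current divider: I(R2) = I_s · G_k/ΣG = 36.7 × (0.4950/0.9219) = 36.7 × 0.5370 = 19.71 mA.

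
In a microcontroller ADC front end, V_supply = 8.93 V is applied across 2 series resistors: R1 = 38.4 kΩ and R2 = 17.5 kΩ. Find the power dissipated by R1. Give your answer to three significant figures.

Series current I = V_supply/ΣR = 8.93/55.90 = 0.1597 mA.
P = I²R = 0.02552 × 38.4 = 0.9800 mW.

P ≈ 0.980 mW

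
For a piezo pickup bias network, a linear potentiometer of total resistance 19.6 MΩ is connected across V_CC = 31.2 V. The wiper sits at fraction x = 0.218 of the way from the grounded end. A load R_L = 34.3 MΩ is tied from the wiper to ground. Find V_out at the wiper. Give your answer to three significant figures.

Split the track: R_lower = x·R_p = 4.273 MΩ, R_upper = (1−x)·R_p = 15.33 MΩ.
Lower segment in parallel with the load: 4.273 ‖ 34.3 = 3.799 MΩ.
V_out = 31.2 × 3.799/(15.33 + 3.799) = 6.198 V.
(Unloaded: V_out = x·V_CC = 6.80 V.)

V_out ≈ 6.20 V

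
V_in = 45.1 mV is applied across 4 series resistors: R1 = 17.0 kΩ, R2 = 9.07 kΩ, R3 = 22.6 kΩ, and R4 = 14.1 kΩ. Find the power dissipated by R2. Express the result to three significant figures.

ΣR = 62.77 kΩ → I = 45.1/62.77 = 0.7185 µA.
P = I²R = 0.5162 × 9.07 = 4.682 nW.

P ≈ 4.68 nW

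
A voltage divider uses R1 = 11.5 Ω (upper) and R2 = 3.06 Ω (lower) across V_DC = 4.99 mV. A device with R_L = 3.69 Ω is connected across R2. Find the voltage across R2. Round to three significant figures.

First combine the lower leg with the load: R2 ‖ R_L = 1.673 Ω.
Now apply the divider: V_out = 4.99 × 0.1270 = 0.6337 mV.
(Unloaded it would be 1.05 mV; the load pulls it down.)

V_out ≈ 0.634 mV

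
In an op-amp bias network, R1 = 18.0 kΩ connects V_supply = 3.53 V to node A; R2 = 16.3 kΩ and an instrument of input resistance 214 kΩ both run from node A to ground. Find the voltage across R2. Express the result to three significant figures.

First combine the lower leg with the load: R2 ‖ R_L = 15.15 kΩ.
Then V_out = V_supply · R2'/(R1 + R2') = 3.53 × 15.15/33.15 = 1.613 V.

V_out ≈ 1.61 V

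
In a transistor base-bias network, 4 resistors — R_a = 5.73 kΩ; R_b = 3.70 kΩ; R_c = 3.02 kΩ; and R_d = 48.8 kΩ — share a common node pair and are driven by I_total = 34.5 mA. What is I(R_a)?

ΣG = 1/5.73 + 1/3.70 + 1/3.02 + 1/48.8 = 0.7964.
By the current-divider rule, I = I_total · G_k/ΣG = 34.5 × 0.2191 = 7.560 mA.

I ≈ 7.56 mA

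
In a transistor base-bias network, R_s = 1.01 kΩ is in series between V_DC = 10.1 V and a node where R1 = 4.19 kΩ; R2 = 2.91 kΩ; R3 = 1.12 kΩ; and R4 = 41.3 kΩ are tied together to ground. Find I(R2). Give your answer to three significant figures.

Combine the parallel branches: R_p = (1/4.19 + 1/2.91 + 1/1.12 + 1/41.3)⁻¹ = 0.6669 kΩ.
Node voltage V_A = V_DC · R_p/(R_s + R_p) = 10.1 × 0.3977 = 4.017 V.
I(R2) = V_A / R2 = 4.017/2.91 = 1.380 mA.
(Check via current divider: I_total = 6.023 mA; share G_k/ΣG = 0.2292 → same result.)

I ≈ 1.38 mA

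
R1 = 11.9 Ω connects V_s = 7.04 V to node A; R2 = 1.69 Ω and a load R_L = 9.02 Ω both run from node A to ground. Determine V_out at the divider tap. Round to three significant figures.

V_out ≈ 0.752 V

The load sits in parallel with R2, giving an effective lower resistance R2' = R2·R_L/(R2+R_L) = 1.423 Ω.
Voltage divider with the loaded lower leg: V_out = 7.04 × 1.423/(11.9 + 1.423) = 7.04 × 0.1068 = 0.7521 V.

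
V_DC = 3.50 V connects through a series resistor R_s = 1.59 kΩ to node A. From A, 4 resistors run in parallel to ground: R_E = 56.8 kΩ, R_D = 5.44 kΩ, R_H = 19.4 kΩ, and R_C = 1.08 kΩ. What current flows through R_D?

I ≈ 0.224 mA

Equivalent of the parallel group: R_p = 0.8482 kΩ.
V_A = 3.50 × 0.8482/2.438 = 1.218 V.
Branch current I = V_A/R_D = 1.218/5.44 = 0.2238 mA.
(Check via current divider: I_total = 1.435 mA; share G_k/ΣG = 0.1559 → same result.)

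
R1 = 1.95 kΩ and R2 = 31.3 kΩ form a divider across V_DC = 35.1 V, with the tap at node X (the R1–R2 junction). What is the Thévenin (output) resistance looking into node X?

R_th ≈ 1.84 kΩ

Looking into X with the source shorted: R_th = R1·R2/(R1+R2) = 1.950 × 31.3/33.25 = 1.836 kΩ.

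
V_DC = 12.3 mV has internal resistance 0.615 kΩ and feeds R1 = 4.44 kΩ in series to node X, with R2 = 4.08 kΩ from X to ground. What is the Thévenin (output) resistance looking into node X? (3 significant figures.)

R1' = 0.615 + 4.44 = 5.055 kΩ (source resistance + R1).
Looking into X with the source shorted: R_th = R1'·R2/(R1'+R2) = 5.055 × 4.08/9.135 = 2.258 kΩ.

R_th ≈ 2.26 kΩ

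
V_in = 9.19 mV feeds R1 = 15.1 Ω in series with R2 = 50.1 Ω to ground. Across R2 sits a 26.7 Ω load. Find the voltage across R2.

R2 ‖ R_L = (50.1 × 26.7)/(50.1 + 26.7) = 17.42 Ω.
Now apply the divider: V_out = 9.19 × 0.5356 = 4.922 mV.

V_out ≈ 4.92 mV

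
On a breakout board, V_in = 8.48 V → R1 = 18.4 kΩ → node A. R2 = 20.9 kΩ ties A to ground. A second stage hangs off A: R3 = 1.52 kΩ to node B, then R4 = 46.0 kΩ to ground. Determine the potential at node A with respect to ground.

Looking into the second stage from A: R3 + R4 = 47.52 kΩ appears in parallel with R2.
Effective lower resistance at A: R2 ‖ 47.52 = 14.52 kΩ.
V_A = 8.48 × 14.52/(18.4 + 14.52) = 3.740 V.

V_A ≈ 3.74 V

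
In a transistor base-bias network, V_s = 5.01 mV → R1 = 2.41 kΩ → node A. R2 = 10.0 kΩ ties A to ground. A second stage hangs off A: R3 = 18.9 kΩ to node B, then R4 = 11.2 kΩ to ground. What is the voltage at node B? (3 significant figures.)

The second stage (R3 + R4 = 30.10 kΩ) loads node A in parallel with R2.
Effective lower resistance at A: R2 ‖ 30.10 = 7.506 kΩ.
So V_A = 5.01 × 0.7570 = 3.792 mV.
V_B = V_A × 0.3721 = 1.411 mV.

V_B ≈ 1.41 mV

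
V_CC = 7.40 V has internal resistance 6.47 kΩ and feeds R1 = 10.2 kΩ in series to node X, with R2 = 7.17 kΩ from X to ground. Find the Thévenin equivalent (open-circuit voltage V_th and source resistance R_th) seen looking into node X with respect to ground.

R1' = 6.47 + 10.2 = 16.67 kΩ (source resistance + R1).
Open-circuit (no load on X): V_th = V_CC · R2/(R1' + R2) = 7.40 × 7.17/(16.67 + 7.17) = 2.226 V.
Zeroing V_CC shorts the top of R1' to ground, so R_th = R1' ‖ R2 = 5.014 kΩ.

V_th ≈ 2.23 V, R_th ≈ 5.01 kΩ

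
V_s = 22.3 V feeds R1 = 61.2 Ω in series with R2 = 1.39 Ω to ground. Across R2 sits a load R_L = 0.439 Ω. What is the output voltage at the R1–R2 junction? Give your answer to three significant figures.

V_out ≈ 0.121 V

R2 ‖ R_L = (1.39 × 0.439)/(1.39 + 0.439) = 0.3336 Ω.
Voltage divider with the loaded lower leg: V_out = 22.3 × 0.3336/(61.2 + 0.3336) = 22.3 × 0.005422 = 0.1209 V.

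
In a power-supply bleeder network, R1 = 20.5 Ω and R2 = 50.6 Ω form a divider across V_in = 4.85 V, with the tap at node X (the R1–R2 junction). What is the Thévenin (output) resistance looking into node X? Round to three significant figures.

R_th ≈ 14.6 Ω

Looking into X with the source shorted: R_th = R1·R2/(R1+R2) = 20.50 × 50.6/71.10 = 14.59 Ω.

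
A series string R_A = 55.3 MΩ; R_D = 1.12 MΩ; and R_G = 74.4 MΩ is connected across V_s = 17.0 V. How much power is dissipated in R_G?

P ≈ 1.26 µW

ΣR = 130.8 MΩ → I = 17.0/130.8 = 0.1299 µA.
V(R_G) = I·R = 9.668 V; P = V·I = 9.668 × 0.1299 = 1.256 µW.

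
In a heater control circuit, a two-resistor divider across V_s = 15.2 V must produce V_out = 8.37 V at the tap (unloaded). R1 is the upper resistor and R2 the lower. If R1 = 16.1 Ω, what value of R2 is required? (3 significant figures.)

The divider ratio is R2/(R1+R2) = 8.37/15.2 = 0.5507.
R2 = R1 · 0.5507/(1 − 0.5507) = 19.73 Ω.

R2 ≈ 19.7 Ω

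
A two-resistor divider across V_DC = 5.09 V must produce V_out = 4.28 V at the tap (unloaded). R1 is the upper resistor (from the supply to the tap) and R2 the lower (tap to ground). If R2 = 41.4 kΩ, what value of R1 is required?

R1 ≈ 7.84 kΩ

Required fraction k = V_out/V_DC = 0.8409.
So R1 = R2 · (V_DC/V_out − 1) = 41.4 × (5.09/4.28 − 1) = 41.4 × 0.1893 = 7.835 kΩ.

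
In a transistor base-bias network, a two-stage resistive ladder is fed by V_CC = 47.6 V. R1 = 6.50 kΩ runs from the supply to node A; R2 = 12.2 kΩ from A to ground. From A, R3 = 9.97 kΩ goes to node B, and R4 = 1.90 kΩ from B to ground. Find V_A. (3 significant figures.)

The second stage (R3 + R4 = 11.87 kΩ) loads node A in parallel with R2.
Effective lower resistance at A: R2 ‖ 11.87 = 6.016 kΩ.
So V_A = 47.6 × 0.4807 = 22.88 V.

V_A ≈ 22.9 V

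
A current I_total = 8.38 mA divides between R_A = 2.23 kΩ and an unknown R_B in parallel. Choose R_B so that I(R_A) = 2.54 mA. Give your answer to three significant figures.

Two-branch current divider: I_A = I_total · R_B/(R_A + R_B).
With f = 0.3031, R_B = R_A · f/(1−f) = 2.23 × 0.4349 = 0.9699 kΩ.

R_B ≈ 0.970 kΩ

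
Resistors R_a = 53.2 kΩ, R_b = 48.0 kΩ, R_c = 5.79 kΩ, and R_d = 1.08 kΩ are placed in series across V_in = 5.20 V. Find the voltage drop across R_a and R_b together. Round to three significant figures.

V ≈ 4.87 V

Series total: ΣR = 53.2 + 48.0 + 5.79 + 1.08 = 108.1 kΩ.
R_{R_a..R_b} = 53.2 + 48.0 = 101.2 kΩ.
Voltage divider: V = V_in · (101.2 / 108.1) = 5.20 × 0.9364 = 4.869 V.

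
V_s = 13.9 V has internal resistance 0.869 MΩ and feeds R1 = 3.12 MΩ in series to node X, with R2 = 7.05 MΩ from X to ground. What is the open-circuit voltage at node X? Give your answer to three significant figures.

V_th ≈ 8.88 V

R1' = 0.869 + 3.12 = 3.989 MΩ (source resistance + R1).
With X open, the divider is unloaded: V_th = 13.9 × 7.05/11.04 = 8.877 V.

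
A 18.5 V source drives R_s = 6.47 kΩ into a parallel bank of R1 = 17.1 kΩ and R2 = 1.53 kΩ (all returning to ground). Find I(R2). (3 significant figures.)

I ≈ 2.16 mA

Combine the parallel branches: R_p = (1/17.1 + 1/1.53)⁻¹ = 1.404 kΩ.
Node voltage V_A = V_s · R_p/(R_s + R_p) = 18.5 × 0.1783 = 3.299 V.
Branch current I = V_A/R2 = 3.299/1.53 = 2.156 mA.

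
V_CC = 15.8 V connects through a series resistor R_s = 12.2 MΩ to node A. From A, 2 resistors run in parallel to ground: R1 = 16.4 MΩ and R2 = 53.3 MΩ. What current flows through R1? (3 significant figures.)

Parallel bank: R_p = 1/(1/16.4 + 1/53.3) = 12.54 MΩ.
V_A = 15.8 × 12.54/24.74 = 8.009 V.
Branch current I = V_A/R1 = 8.009/16.4 = 0.4883 µA.

I ≈ 0.488 µA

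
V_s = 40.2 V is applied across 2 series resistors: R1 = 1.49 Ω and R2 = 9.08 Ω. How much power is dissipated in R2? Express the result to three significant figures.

P ≈ 131 W

Series current I = V_s/ΣR = 40.2/10.57 = 3.803 A.
V(R2) = I·R = 34.53 V; P = V·I = 34.53 × 3.803 = 131.3 W.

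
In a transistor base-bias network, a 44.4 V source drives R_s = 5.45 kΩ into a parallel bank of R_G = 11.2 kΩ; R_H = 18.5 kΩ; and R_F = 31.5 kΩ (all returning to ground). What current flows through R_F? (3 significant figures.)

Combine the parallel branches: R_p = (1/11.2 + 1/18.5 + 1/31.5)⁻¹ = 5.711 kΩ.
V_A = 44.4 × 5.711/11.16 = 22.72 V.
I(R_F) = V_A / R_F = 22.72/31.5 = 0.7213 mA.

I ≈ 0.721 mA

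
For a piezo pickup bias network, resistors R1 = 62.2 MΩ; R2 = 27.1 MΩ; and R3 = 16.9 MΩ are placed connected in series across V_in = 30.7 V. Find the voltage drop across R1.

ΣR = 62.2 + 27.1 + 16.9 = 106.2 MΩ.
Voltage divider: V = V_in · (62.20 / 106.2) = 30.7 × 0.5857 = 17.98 V.

V ≈ 18.0 V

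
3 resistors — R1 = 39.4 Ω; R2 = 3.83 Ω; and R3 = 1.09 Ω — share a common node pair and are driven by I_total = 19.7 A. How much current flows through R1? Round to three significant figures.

ΣG = 1/39.4 + 1/3.83 + 1/1.09 = 1.204.
By the current-divider rule, I = I_total · G_k/ΣG = 19.7 × 0.02108 = 0.4153 A.

I ≈ 0.415 A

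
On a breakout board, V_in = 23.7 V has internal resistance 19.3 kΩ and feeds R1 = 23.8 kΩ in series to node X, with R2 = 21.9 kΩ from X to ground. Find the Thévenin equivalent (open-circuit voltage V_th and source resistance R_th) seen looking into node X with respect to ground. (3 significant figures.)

R1' = 19.3 + 23.8 = 43.10 kΩ (source resistance + R1).
V_th is the unloaded tap voltage: V_in · R2/(R1'+R2) = 23.7 × 0.3369 = 7.985 V.
Looking into X with the source shorted: R_th = R1'·R2/(R1'+R2) = 43.10 × 21.9/65.00 = 14.52 kΩ.

V_th ≈ 7.99 V, R_th ≈ 14.5 kΩ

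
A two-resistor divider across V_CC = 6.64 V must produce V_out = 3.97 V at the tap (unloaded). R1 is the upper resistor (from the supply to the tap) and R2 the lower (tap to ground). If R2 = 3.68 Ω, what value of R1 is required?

R1 ≈ 2.47 Ω

Required fraction k = V_out/V_CC = 0.5979.
Rearranging, R1 = R2·(1−k)/k = 3.68 × 0.6725 = 2.475 Ω.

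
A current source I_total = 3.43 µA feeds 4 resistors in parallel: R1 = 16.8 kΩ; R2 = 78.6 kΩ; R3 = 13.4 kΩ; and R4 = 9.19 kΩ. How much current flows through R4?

ΣG = 1/16.8 + 1/78.6 + 1/13.4 + 1/9.19 = 0.2557.
By the current-divider rule, I = I_total · G_k/ΣG = 3.43 × 0.4256 = 1.460 µA.

I ≈ 1.46 µA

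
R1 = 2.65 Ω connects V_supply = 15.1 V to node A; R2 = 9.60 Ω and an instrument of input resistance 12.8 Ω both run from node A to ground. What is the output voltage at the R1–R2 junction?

The load sits in parallel with R2, giving an effective lower resistance R2' = R2·R_L/(R2+R_L) = 5.486 Ω.
Now apply the divider: V_out = 15.1 × 0.6743 = 10.18 V.

V_out ≈ 10.2 V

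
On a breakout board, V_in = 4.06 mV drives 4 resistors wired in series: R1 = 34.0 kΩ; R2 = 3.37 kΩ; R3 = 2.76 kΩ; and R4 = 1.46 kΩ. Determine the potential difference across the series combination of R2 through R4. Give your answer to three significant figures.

Series total: ΣR = 34.0 + 3.37 + 2.76 + 1.46 = 41.59 kΩ.
R_{R2..R4} = 3.37 + 2.76 + 1.46 = 7.590 kΩ.
By the voltage-divider rule, V = 4.06 × 7.590/41.59 = 0.7409 mV.

V ≈ 0.741 mV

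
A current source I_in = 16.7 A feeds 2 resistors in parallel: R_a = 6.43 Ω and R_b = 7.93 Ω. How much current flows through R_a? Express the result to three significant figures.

I ≈ 9.22 A

Two-branch current divider: I_k = I_in · R_other/(R_1 + R_2).
I(R_a) = 16.7 × 7.93/(6.43 + 7.93) = 16.7 × 0.5522 = 9.222 A.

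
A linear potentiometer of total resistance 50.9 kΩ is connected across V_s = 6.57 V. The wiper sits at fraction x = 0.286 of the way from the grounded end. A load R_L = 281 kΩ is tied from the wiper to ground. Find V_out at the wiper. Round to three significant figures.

Split the track: R_lower = x·R_p = 14.56 kΩ, R_upper = (1−x)·R_p = 36.34 kΩ.
(x·R_p) ‖ R_L = 13.84 kΩ.
Then V_out = V_s · 13.84/(36.34 + 13.84) = 1.812 V.

V_out ≈ 1.81 V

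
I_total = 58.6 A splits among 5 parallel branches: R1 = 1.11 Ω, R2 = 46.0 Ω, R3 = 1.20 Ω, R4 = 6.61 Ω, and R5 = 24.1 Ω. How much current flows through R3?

ΣG = 1/1.11 + 1/46.0 + 1/1.20 + 1/6.61 + 1/24.1 = 1.949.
By the current-divider rule, I = I_total · G_k/ΣG = 58.6 × 0.4276 = 25.06 A.

I ≈ 25.1 A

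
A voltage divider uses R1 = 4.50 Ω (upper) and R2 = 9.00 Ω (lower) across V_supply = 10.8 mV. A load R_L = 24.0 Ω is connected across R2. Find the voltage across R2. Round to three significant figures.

R2 ‖ R_L = (9.00 × 24.0)/(9.00 + 24.0) = 6.545 Ω.
Then V_out = V_supply · R2'/(R1 + R2') = 10.8 × 6.545/11.05 = 6.400 mV.
(Unloaded it would be 7.20 mV; the load pulls it down.)

V_out ≈ 6.40 mV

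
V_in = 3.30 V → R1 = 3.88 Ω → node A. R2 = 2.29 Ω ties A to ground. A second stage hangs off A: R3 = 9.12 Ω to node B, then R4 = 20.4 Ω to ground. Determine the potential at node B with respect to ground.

The second stage (R3 + R4 = 29.52 Ω) loads node A in parallel with R2.
R2 ‖ (R3+R4) = 2.125 Ω.
First divider: V_A = V_in · 2.125/(3.88 + 2.125) = 1.168 V.
Stage 2 is unloaded, so V_B = V_A · R4/(R3+R4) = 1.168 × 20.4/29.52 = 0.8070 V.

V_B ≈ 0.807 V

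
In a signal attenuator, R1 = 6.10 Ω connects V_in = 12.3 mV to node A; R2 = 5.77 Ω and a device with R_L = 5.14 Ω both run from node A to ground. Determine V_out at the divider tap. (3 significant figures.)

The load sits in parallel with R2, giving an effective lower resistance R2' = R2·R_L/(R2+R_L) = 2.718 Ω.
Then V_out = V_in · R2'/(R1 + R2') = 12.3 × 2.718/8.818 = 3.792 mV.
(Unloaded it would be 5.98 mV; the load pulls it down.)

V_out ≈ 3.79 mV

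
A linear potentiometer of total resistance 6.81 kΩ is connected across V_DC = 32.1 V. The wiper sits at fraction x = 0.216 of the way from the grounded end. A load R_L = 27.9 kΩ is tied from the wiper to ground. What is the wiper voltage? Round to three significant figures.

V_out ≈ 6.66 V

Lower segment x·R_p = 1.471 kΩ; upper segment (1−x)·R_p = 5.339 kΩ.
(x·R_p) ‖ R_L = 1.397 kΩ.
V_out = 32.1 × 1.397/(5.339 + 1.397) = 6.658 V.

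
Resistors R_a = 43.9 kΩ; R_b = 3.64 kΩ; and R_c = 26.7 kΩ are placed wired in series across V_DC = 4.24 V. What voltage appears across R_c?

Series total: ΣR = 43.9 + 3.64 + 26.7 = 74.24 kΩ.
V = V_DC · R/ΣR = 4.24 × 0.3596 = 1.525 V.

V ≈ 1.52 V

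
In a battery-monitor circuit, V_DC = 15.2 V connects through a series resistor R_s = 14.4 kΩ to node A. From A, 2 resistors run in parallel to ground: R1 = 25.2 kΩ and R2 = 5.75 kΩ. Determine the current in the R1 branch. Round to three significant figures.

I ≈ 0.148 mA

Equivalent of the parallel group: R_p = 4.682 kΩ.
Node voltage V_A = V_DC · R_p/(R_s + R_p) = 15.2 × 0.2454 = 3.729 V.
Branch current I = V_A/R1 = 3.729/25.2 = 0.1480 mA.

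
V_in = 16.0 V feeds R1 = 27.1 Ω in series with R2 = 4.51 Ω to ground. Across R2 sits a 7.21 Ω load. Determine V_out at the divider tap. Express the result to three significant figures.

V_out ≈ 1.49 V

The load sits in parallel with R2, giving an effective lower resistance R2' = R2·R_L/(R2+R_L) = 2.774 Ω.
Voltage divider with the loaded lower leg: V_out = 16.0 × 2.774/(27.1 + 2.774) = 16.0 × 0.09287 = 1.486 V.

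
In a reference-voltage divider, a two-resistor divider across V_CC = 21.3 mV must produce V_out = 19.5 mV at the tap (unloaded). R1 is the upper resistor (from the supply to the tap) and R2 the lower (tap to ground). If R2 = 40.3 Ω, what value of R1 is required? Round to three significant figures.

The divider ratio is R2/(R1+R2) = 19.5/21.3 = 0.9155.
R1 = R2·(1/k − 1) = 40.3 × 0.09231 = 3.720 Ω.

R1 ≈ 3.72 Ω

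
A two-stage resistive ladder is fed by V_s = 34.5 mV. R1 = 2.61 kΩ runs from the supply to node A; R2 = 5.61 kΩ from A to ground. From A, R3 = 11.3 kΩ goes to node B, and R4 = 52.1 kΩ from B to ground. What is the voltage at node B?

V_B ≈ 18.8 mV

Looking into the second stage from A: R3 + R4 = 63.40 kΩ appears in parallel with R2.
R2 ‖ (R3+R4) = 5.154 kΩ.
So V_A = 34.5 × 0.6638 = 22.90 mV.
V_B = V_A × 0.8218 = 18.82 mV.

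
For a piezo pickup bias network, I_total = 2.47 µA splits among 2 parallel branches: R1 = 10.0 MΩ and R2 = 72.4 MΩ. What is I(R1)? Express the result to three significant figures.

I ≈ 2.17 µA

Two-branch current divider: I_k = I_total · R_other/(R_1 + R_2).
I(R1) = 2.47 × 72.4/(10.0 + 72.4) = 2.47 × 0.8786 = 2.170 µA.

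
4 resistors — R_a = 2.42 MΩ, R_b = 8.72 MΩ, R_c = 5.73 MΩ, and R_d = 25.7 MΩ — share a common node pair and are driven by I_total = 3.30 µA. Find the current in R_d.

I ≈ 0.173 µA

Total conductance ΣG = 1/2.42 + 1/8.72 + 1/5.73 + 1/25.7 = 0.7413 (units of 1/MΩ).
Current divider: I(R_d) = I_total · G_k/ΣG = 3.30 × (0.03891/0.7413) = 3.30 × 0.05249 = 0.1732 µA.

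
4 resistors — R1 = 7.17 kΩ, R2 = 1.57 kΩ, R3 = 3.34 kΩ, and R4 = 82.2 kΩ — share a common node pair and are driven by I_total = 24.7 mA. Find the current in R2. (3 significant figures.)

I ≈ 14.5 mA

Conductances: ΣG = 1/7.17 + 1/1.57 + 1/3.34 + 1/82.2 = 1.088 (1/kΩ).
By the current-divider rule, I = I_total · G_k/ΣG = 24.7 × 0.5854 = 14.46 mA.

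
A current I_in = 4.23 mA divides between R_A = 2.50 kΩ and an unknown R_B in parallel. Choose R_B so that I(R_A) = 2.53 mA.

R_B ≈ 3.72 kΩ

In a two-way split, I_A/I_in = R_B/(R_A + R_B).
With f = 0.5981, R_B = R_A · f/(1−f) = 2.50 × 1.488 = 3.721 kΩ.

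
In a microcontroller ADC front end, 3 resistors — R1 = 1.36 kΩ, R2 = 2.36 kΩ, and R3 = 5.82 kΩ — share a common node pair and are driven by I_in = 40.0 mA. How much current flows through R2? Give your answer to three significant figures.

Conductances: ΣG = 1/1.36 + 1/2.36 + 1/5.82 = 1.331 (1/kΩ).
Current divider: I(R2) = I_in · G_k/ΣG = 40.0 × (0.4237/1.331) = 40.0 × 0.3184 = 12.74 mA.

I ≈ 12.7 mA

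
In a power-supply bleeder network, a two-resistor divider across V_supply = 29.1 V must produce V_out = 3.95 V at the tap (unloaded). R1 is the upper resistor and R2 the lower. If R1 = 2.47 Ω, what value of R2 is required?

V_out/V_supply = R2/(R1+R2) = 0.1357.
So R2 = R1 · V_out/(V_supply − V_out) = 2.47 × 3.95/(29.1 − 3.95) = 2.47 × 0.1571 = 0.3879 Ω.

R2 ≈ 0.388 Ω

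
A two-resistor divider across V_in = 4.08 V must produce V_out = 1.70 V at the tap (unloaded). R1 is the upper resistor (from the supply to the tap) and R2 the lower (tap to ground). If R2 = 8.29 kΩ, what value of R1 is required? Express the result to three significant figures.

R1 ≈ 11.6 kΩ

V_out/V_in = R2/(R1+R2) = 0.4167.
So R1 = R2 · (V_in/V_out − 1) = 8.29 × (4.08/1.70 − 1) = 8.29 × 1.400 = 11.61 kΩ.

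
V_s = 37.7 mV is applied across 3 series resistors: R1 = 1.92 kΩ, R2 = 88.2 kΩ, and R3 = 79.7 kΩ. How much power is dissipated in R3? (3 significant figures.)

The common current is I = 37.7/169.8 = 0.2220 µA.
P(R3) = I²·R3 = (0.2220)² × 79.7 = 3.928 nW.

P ≈ 3.93 nW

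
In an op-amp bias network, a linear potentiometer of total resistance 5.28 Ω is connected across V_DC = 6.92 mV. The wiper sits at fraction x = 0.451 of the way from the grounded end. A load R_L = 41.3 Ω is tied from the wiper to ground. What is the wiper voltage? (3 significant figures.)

V_out ≈ 3.03 mV

Split the track: R_lower = x·R_p = 2.381 Ω, R_upper = (1−x)·R_p = 2.899 Ω.
Lower segment in parallel with the load: 2.381 ‖ 41.3 = 2.251 Ω.
Loaded-divider output: V_out = 6.92 × 0.4372 = 3.025 mV.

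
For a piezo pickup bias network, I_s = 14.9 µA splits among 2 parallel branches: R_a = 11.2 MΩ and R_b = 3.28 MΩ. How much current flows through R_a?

I ≈ 3.38 µA

Two-branch current divider: I_k = I_s · R_other/(R_1 + R_2).
So I = 14.9 × 3.28/14.48 = 3.375 µA.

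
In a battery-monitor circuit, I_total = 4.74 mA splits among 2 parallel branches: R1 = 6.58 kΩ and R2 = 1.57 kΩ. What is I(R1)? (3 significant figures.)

Two-branch current divider: I_k = I_total · R_other/(R_1 + R_2).
I(R1) = 4.74 × 1.57/(6.58 + 1.57) = 4.74 × 0.1926 = 0.9131 mA.

I ≈ 0.913 mA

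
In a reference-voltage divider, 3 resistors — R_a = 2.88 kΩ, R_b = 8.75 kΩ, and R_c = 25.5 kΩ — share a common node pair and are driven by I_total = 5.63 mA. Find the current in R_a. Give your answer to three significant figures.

I ≈ 3.90 mA

Total conductance ΣG = 1/2.88 + 1/8.75 + 1/25.5 = 0.5007 (units of 1/kΩ).
By the current-divider rule, I = I_total · G_k/ΣG = 5.63 × 0.6934 = 3.904 mA.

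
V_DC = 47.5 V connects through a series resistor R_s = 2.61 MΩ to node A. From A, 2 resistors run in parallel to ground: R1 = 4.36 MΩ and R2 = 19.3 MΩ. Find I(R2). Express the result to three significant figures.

Parallel bank: R_p = 1/(1/4.36 + 1/19.3) = 3.557 MΩ.
V_A by voltage divider: V_A = 47.5 × 3.557/(2.61 + 3.557) = 27.40 V.
Branch current I = V_A/R2 = 27.40/19.3 = 1.419 µA.

I ≈ 1.42 µA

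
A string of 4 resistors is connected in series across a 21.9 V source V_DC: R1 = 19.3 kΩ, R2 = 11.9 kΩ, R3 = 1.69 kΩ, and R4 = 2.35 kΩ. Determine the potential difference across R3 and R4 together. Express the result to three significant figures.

ΣR = 19.3 + 11.9 + 1.69 + 2.35 = 35.24 kΩ.
R_{R3..R4} = 1.69 + 2.35 = 4.040 kΩ.
Voltage divider: V = V_DC · (4.040 / 35.24) = 21.9 × 0.1146 = 2.511 V.

V ≈ 2.51 V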